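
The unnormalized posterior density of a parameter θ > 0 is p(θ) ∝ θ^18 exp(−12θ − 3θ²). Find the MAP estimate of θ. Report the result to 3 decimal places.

θ̂_MAP = 1.000

ℓ'(θ) = 18/θ − 12 − 6θ. Setting this to zero and multiplying by θ: 6θ² + 12θ − 18 = 0.
θ = (−12 + √(12² + 4·6·18)) / (2·6) = (−12 + √576) / 12 = (−12 + 24)/12 = 1.
ℓ''(θ) = −18/θ² − 6 < 0, confirming a maximum.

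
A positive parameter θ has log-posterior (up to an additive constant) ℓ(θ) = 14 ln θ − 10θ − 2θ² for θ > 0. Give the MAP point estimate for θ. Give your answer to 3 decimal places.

ℓ'(θ) = 14/θ − 10 − 4θ. Setting this to zero and multiplying by θ: 4θ² + 10θ − 14 = 0.
θ = (−10 + √(10² + 4·4·14)) / (2·4) = (−10 + √324) / 8 = (−10 + 18)/8 = 1.
ℓ''(θ) = −14/θ² − 4 < 0, confirming a maximum.

θ̂_MAP = 1.000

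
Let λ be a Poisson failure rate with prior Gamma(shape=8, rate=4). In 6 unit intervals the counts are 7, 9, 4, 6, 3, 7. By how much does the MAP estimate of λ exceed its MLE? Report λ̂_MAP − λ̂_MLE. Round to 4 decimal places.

MAP − MLE = -1.7000

Σxᵢ = 36. Posterior is Gamma(44, 10); MAP = (44−1)/10 = 43/10 ≈ 4.30000.
MLE = x̄ = 36/6 ≈ 6.00000.
Difference = 43/10 − 36/6 = -17/10 ≈ -1.7000.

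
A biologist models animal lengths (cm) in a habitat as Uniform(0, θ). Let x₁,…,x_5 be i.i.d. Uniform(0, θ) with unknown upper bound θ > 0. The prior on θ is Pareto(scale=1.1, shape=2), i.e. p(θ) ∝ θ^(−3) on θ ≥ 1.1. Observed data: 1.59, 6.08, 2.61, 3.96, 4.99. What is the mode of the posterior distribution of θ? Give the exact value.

θ̂_MAP = 6.08

The Uniform(0, θ) likelihood is θ^(−n) for θ ≥ max(xᵢ), zero otherwise. Here max(xᵢ) = 6.08.
Posterior ∝ θ^(−3) · θ^(−5) = θ^(−8) on θ ≥ max(1.1, 6.08) = 6.08.
This density is strictly decreasing in θ, so the posterior mode lies at the lower boundary of the support.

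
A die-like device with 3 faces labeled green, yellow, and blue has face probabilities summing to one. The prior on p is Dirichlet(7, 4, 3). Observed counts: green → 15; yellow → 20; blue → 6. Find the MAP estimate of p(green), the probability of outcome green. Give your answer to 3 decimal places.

The posterior is Dirichlet(αᵢ + nᵢ) = Dirichlet(22, 24, 9).
For a Dirichlet(a₁,…,a_K) with all aᵢ > 1, the mode has j-th component (aⱼ − 1)/(Σaᵢ − K).
Here Σaᵢ = 55 and K = 3, so p(green) = (22 − 1)/(55 − 3) = 21/52 ≈ 0.404.

MAP estimate of p(green) = 0.404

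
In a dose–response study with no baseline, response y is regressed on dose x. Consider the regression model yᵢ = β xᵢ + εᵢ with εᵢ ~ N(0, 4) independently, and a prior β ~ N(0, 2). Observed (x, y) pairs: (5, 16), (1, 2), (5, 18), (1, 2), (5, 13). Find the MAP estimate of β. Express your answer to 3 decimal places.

β̂_MAP = 3.025

log p(β | y) = −Σ(yᵢ − βxᵢ)²/(2·4) − β²/(2·2) + const.
Setting the derivative to zero: Σxᵢ(yᵢ − βxᵢ)/4 − β/2 = 0, so β = Σxᵢyᵢ / (Σxᵢ² + σ²/τ²).
Σxᵢyᵢ = 5·16 + 1·2 + 5·18 + 1·2 + 5·13 = 239; Σxᵢ² = 77; σ²/τ² = 2.
β̂_MAP = 239 / (77 + 2) = 239/79 ≈ 3.025.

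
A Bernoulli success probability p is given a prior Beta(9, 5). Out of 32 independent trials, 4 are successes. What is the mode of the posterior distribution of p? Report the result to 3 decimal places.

Prior: Beta(9, 5).
Data: 4 successes in 32 trials. The binomial likelihood contributes p^4(1−p)^28, so the posterior is Beta(9+4, 5+28) = Beta(13, 33).
For Beta(a, b) with a, b > 1 the mode is (a−1)/(a+b−2) = 12/44 ≈ 0.273.

p̂_MAP = 0.273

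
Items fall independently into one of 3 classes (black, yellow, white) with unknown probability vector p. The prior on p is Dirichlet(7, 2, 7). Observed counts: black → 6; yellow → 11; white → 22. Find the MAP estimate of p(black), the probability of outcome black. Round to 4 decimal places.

MAP estimate of p(black) = 0.2308

The posterior is Dirichlet(αᵢ + nᵢ) = Dirichlet(13, 13, 29).
For a Dirichlet(a₁,…,a_K) with all aᵢ > 1, the mode has j-th component (aⱼ − 1)/(Σaᵢ − K).
Here Σaᵢ = 55 and K = 3, so p(black) = (13 − 1)/(55 − 3) = 12/52 ≈ 0.2308.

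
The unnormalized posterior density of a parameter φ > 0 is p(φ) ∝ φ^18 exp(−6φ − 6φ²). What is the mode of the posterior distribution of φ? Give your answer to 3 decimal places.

φ̂_MAP = 1.000

ℓ'(φ) = 18/φ − 6 − 12φ. Setting this to zero and multiplying by φ: 12φ² + 6φ − 18 = 0.
φ = (−6 + √(6² + 4·12·18)) / (2·12) = (−6 + √900) / 24 = (−6 + 30)/24 = 1.
ℓ''(φ) = −18/φ² − 12 < 0, confirming a maximum.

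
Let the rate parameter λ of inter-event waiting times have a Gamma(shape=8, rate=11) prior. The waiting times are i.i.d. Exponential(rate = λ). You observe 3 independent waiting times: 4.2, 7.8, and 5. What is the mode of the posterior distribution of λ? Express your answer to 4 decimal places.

λ̂_MAP = 0.3571

The Exponential(rate=λ) likelihood is ∝ λ^n e^(−λΣtᵢ). Here n = 3 and Σtᵢ = 4.2 + 7.8 + 5 = 17.
Posterior ∝ λ^7e^(−11λ) · λ^3e^(−17λ) = λ^10e^(−28λ), i.e. Gamma(11, 28).
Mode = (a−1)/b = 10/28 ≈ 0.3571.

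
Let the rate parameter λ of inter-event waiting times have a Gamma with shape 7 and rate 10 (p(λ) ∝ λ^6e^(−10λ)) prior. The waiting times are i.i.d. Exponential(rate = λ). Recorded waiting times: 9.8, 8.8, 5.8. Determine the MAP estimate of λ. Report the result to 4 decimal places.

The Exponential(rate=λ) likelihood is ∝ λ^n e^(−λΣtᵢ). Here n = 3 and Σtᵢ = 9.8 + 8.8 + 5.8 = 24.4.
Posterior ∝ λ^6e^(−10λ) · λ^3e^(−24.4λ) = λ^9e^(−34.4λ), i.e. Gamma(10, 34.4).
Mode = (a−1)/b = 9/34.4 ≈ 0.2616.

λ̂_MAP = 0.2616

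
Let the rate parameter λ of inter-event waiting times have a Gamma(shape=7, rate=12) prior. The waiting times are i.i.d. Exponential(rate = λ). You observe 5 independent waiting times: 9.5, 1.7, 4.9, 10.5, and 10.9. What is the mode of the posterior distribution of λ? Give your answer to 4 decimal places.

The Exponential(rate=λ) likelihood is ∝ λ^n e^(−λΣtᵢ). Here n = 5 and Σtᵢ = 9.5 + 1.7 + 4.9 + 10.5 + 10.9 = 37.5.
Posterior ∝ λ^6e^(−12λ) · λ^5e^(−37.5λ) = λ^11e^(−49.5λ), i.e. Gamma(12, 49.5).
Mode = (a−1)/b = 11/49.5 ≈ 0.2222.

λ̂_MAP = 0.2222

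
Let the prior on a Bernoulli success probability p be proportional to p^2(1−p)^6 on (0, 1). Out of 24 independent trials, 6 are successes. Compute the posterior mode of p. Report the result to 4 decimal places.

p̂_MAP = 0.2500

The prior density ∝ p^2(1−p)^6 is the kernel of Beta(3, 7).
Data: 6 successes in 24 trials. The binomial likelihood contributes p^6(1−p)^18, so the posterior is Beta(3+6, 7+18) = Beta(9, 25).
For Beta(a, b) with a, b > 1 the mode is (a−1)/(a+b−2) = 8/32 ≈ 0.2500.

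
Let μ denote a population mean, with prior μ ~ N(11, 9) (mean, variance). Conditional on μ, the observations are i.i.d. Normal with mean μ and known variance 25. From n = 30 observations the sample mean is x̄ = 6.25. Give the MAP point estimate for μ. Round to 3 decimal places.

μ̂_MAP = 6.653

n = 30, x̄ = 6.25.
For a Normal prior and Normal likelihood with known variance, the posterior is Normal; its mode equals its mean, the precision-weighted average.
Prior precision 1/σ₀² = 1/9; data precision n/σ² = 30/25 = 1.2.
μ̂ = ((1/9)·11 + 1.2·6.25) / (1/9 + 1.2) = (157/18)/(59/45) = 785/118 ≈ 6.653.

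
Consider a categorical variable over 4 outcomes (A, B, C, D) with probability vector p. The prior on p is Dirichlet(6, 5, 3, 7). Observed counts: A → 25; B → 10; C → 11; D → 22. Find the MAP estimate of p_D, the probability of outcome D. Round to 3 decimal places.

MAP estimate of p_D = 0.329

The posterior is Dirichlet(αᵢ + nᵢ) = Dirichlet(31, 15, 14, 29).
For a Dirichlet(a₁,…,a_K) with all aᵢ > 1, the mode has j-th component (aⱼ − 1)/(Σaᵢ − K).
Here Σaᵢ = 89 and K = 4, so p_D = (29 − 1)/(89 − 4) = 28/85 ≈ 0.329.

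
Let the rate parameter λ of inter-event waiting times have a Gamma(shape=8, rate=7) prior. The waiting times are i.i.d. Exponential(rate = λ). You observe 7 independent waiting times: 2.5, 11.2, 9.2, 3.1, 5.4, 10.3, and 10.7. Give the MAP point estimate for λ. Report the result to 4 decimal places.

λ̂_MAP = 0.2357

The Exponential(rate=λ) likelihood is ∝ λ^n e^(−λΣtᵢ). Here n = 7 and Σtᵢ = 2.5 + 11.2 + 9.2 + 3.1 + 5.4 + 10.3 + 10.7 = 52.4.
Posterior ∝ λ^7e^(−7λ) · λ^7e^(−52.4λ) = λ^14e^(−59.4λ), i.e. Gamma(15, 59.4).
Mode = (a−1)/b = 14/59.4 ≈ 0.2357.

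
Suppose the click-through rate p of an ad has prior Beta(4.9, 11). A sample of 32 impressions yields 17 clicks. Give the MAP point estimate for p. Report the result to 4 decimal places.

Prior: Beta(4.9, 11).
Data: 17 successes in 32 trials. The binomial likelihood contributes p^17(1−p)^15, so the posterior is Beta(4.9+17, 11+15) = Beta(21.9, 26).
For Beta(a, b) with a, b > 1 the mode is (a−1)/(a+b−2) = 20.9/45.9 ≈ 0.4553.

p̂_MAP = 0.4553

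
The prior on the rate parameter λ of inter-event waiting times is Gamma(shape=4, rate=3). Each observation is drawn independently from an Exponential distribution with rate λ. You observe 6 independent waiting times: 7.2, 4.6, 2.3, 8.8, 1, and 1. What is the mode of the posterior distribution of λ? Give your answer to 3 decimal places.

λ̂_MAP = 0.323

The Exponential(rate=λ) likelihood is ∝ λ^n e^(−λΣtᵢ). Here n = 6 and Σtᵢ = 7.2 + 4.6 + 2.3 + 8.8 + 1 + 1 = 24.9.
Posterior ∝ λ^3e^(−3λ) · λ^6e^(−24.9λ) = λ^9e^(−27.9λ), i.e. Gamma(10, 27.9).
Mode = (a−1)/b = 9/27.9 ≈ 0.323.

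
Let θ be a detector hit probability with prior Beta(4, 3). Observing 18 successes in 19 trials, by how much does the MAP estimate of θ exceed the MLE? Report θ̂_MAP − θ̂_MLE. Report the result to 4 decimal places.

MAP − MLE = -0.0724

Posterior is Beta(22, 4); MAP = (22−1)/(26−2) = 21/24 ≈ 0.87500.
MLE ignores the prior: θ̂_MLE = k/n = 18/19 ≈ 0.94737.
Difference = 21/24 − 18/19 = -11/152 ≈ -0.0724.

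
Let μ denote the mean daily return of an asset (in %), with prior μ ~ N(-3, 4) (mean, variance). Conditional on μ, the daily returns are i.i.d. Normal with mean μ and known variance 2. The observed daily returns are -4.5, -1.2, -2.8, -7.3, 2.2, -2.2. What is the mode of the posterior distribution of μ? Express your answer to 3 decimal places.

μ̂_MAP = -2.662

n = 6; x̄ = ((-4.5) + (-1.2) + (-2.8) + (-7.3) + 2.2 + (-2.2))/6 = -15.8/6 = -79/30 ≈ -2.6333.
For a Normal prior and Normal likelihood with known variance, the posterior is Normal; its mode equals its mean, the precision-weighted average.
Prior precision 1/σ₀² = 1/4 = 0.25; data precision n/σ² = 6/2 = 3.
μ̂ = (0.25·(-3) + 3·(-79/30)) / (0.25 + 3) = (-8.65)/3.25 = -173/65 ≈ -2.662.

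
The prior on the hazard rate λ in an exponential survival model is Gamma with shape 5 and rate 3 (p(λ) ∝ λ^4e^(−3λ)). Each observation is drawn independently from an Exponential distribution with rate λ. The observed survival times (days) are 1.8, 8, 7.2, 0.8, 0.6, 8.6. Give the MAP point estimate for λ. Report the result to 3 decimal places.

The Exponential(rate=λ) likelihood is ∝ λ^n e^(−λΣtᵢ). Here n = 6 and Σtᵢ = 1.8 + 8 + 7.2 + 0.8 + 0.6 + 8.6 = 27.
Posterior ∝ λ^4e^(−3λ) · λ^6e^(−27λ) = λ^10e^(−30λ), i.e. Gamma(11, 30).
Mode = (a−1)/b = 10/30 ≈ 0.333.

λ̂_MAP = 0.333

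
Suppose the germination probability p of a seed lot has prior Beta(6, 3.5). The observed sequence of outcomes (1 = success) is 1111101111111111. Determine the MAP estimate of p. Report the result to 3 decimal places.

Prior: Beta(6, 3.5).
Data: 15 successes in 16 trials (from the sequence). The binomial likelihood contributes p^15(1−p)^1, so the posterior is Beta(6+15, 3.5+1) = Beta(21, 4.5).
For Beta(a, b) with a, b > 1 the mode is (a−1)/(a+b−2) = 20/23.5 ≈ 0.851.

p̂_MAP = 0.851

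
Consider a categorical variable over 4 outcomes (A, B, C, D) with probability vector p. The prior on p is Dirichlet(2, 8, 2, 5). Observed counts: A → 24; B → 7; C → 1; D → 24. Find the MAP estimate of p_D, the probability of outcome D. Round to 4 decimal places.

MAP estimate of p_D = 0.4058

The posterior is Dirichlet(αᵢ + nᵢ) = Dirichlet(26, 15, 3, 29).
For a Dirichlet(a₁,…,a_K) with all aᵢ > 1, the mode has j-th component (aⱼ − 1)/(Σaᵢ − K).
Here Σaᵢ = 73 and K = 4, so p_D = (29 − 1)/(73 − 4) = 28/69 ≈ 0.4058.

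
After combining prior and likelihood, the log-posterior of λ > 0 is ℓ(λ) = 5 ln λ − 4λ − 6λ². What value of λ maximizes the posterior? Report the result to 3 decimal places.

λ̂_MAP = 0.500

ℓ'(λ) = 5/λ − 4 − 12λ. Setting this to zero and multiplying by λ: 12λ² + 4λ − 5 = 0.
λ = (−4 + √(4² + 4·12·5)) / (2·12) = (−4 + √256) / 24 = (−4 + 16)/24 = 1/2.
ℓ''(λ) = −5/λ² − 12 < 0, confirming a maximum.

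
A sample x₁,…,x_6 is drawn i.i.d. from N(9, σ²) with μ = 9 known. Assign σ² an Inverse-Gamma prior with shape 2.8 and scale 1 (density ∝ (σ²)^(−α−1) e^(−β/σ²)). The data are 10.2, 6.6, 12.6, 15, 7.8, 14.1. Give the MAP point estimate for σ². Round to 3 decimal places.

Sum of squared deviations about the known mean: SS = (10.2−9)² + (6.6−9)² + (12.6−9)² + (15−9)² + (7.8−9)² + (14.1−9)² = 83.61.
The Normal likelihood contributes (σ²)^(−n/2) exp(−SS/(2σ²)), so the posterior is Inverse-Gamma(α + n/2, β + SS/2) = Inverse-Gamma(5.8, 42.805).
The mode of Inverse-Gamma(a, b) is b/(a+1) = 42.805/6.8 ≈ 6.295.

σ̂²_MAP = 6.295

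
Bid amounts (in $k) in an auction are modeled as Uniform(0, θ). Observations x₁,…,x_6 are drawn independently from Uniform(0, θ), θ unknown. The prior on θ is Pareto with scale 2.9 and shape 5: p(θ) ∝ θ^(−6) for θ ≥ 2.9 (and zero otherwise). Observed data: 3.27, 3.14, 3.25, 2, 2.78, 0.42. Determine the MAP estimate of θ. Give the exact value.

The Uniform(0, θ) likelihood is θ^(−n) for θ ≥ max(xᵢ), zero otherwise. Here max(xᵢ) = 3.27.
Posterior ∝ θ^(−6) · θ^(−6) = θ^(−12) on θ ≥ max(2.9, 3.27) = 3.27.
This density is strictly decreasing in θ, so the posterior mode lies at the lower boundary of the support.

θ̂_MAP = 3.27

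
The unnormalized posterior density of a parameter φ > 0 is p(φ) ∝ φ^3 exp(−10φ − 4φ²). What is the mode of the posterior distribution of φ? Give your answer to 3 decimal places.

ℓ'(φ) = 3/φ − 10 − 8φ. Setting this to zero and multiplying by φ: 8φ² + 10φ − 3 = 0.
φ = (−10 + √(10² + 4·8·3)) / (2·8) = (−10 + √196) / 16 = (−10 + 14)/16 = 1/4.
ℓ''(φ) = −3/φ² − 8 < 0, confirming a maximum.

φ̂_MAP = 0.250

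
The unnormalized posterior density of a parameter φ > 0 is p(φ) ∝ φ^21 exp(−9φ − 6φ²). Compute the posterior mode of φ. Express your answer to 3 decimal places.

φ̂_MAP = 1.000

ℓ'(φ) = 21/φ − 9 − 12φ. Setting this to zero and multiplying by φ: 12φ² + 9φ − 21 = 0.
φ = (−9 + √(9² + 4·12·21)) / (2·12) = (−9 + √1089) / 24 = (−9 + 33)/24 = 1.
ℓ''(φ) = −21/φ² − 12 < 0, confirming a maximum.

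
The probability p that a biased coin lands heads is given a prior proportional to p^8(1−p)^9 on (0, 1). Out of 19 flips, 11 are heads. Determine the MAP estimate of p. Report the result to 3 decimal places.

The prior density ∝ p^8(1−p)^9 is the kernel of Beta(9, 10).
Data: 11 successes in 19 trials. The binomial likelihood contributes p^11(1−p)^8, so the posterior is Beta(9+11, 10+8) = Beta(20, 18).
For Beta(a, b) with a, b > 1 the mode is (a−1)/(a+b−2) = 19/36 ≈ 0.528.

p̂_MAP = 0.528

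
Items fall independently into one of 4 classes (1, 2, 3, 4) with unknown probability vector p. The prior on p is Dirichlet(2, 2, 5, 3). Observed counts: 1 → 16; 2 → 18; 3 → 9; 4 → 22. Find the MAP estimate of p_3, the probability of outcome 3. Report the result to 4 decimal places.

MAP estimate: 0.1781

The posterior is Dirichlet(αᵢ + nᵢ) = Dirichlet(18, 20, 14, 25).
For a Dirichlet(a₁,…,a_K) with all aᵢ > 1, the mode has j-th component (aⱼ − 1)/(Σaᵢ − K).
Here Σaᵢ = 77 and K = 4, so p_3 = (14 − 1)/(77 − 4) = 13/73 ≈ 0.1781.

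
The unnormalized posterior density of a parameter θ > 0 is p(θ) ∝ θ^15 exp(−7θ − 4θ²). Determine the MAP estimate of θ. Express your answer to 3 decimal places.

ℓ'(θ) = 15/θ − 7 − 8θ. Setting this to zero and multiplying by θ: 8θ² + 7θ − 15 = 0.
θ = (−7 + √(7² + 4·8·15)) / (2·8) = (−7 + √529) / 16 = (−7 + 23)/16 = 1.
ℓ''(θ) = −15/θ² − 8 < 0, confirming a maximum.

θ̂_MAP = 1.000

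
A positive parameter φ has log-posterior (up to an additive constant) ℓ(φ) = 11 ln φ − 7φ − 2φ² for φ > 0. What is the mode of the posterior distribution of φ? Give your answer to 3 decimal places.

φ̂_MAP = 1.000

ℓ'(φ) = 11/φ − 7 − 4φ. Setting this to zero and multiplying by φ: 4φ² + 7φ − 11 = 0.
φ = (−7 + √(7² + 4·4·11)) / (2·4) = (−7 + √225) / 8 = (−7 + 15)/8 = 1.
ℓ''(φ) = −11/φ² − 4 < 0, confirming a maximum.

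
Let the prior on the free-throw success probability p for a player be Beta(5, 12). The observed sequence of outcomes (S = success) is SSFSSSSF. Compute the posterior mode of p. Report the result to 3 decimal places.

p̂_MAP = 0.435

Prior: Beta(5, 12).
Data: 6 successes in 8 trials (from the sequence). The binomial likelihood contributes p^6(1−p)^2, so the posterior is Beta(5+6, 12+2) = Beta(11, 14).
For Beta(a, b) with a, b > 1 the mode is (a−1)/(a+b−2) = 10/23 ≈ 0.435.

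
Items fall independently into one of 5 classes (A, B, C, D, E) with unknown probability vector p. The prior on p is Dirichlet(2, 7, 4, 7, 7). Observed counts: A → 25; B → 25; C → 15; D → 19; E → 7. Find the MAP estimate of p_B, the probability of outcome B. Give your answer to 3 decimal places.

The posterior is Dirichlet(αᵢ + nᵢ) = Dirichlet(27, 32, 19, 26, 14).
For a Dirichlet(a₁,…,a_K) with all aᵢ > 1, the mode has j-th component (aⱼ − 1)/(Σaᵢ − K).
Here Σaᵢ = 118 and K = 5, so p_B = (32 − 1)/(118 − 5) = 31/113 ≈ 0.274.

MAP estimate of p_B = 0.274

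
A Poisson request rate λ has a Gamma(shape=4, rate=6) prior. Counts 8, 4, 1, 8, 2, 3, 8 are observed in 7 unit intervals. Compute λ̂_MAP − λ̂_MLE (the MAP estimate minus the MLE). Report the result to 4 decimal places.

Σxᵢ = 34. Posterior is Gamma(38, 13); MAP = (38−1)/13 = 37/13 ≈ 2.84615.
MLE = x̄ = 34/7 ≈ 4.85714.
Difference = 37/13 − 34/7 = -183/91 ≈ -2.0110.

MAP − MLE = -2.0110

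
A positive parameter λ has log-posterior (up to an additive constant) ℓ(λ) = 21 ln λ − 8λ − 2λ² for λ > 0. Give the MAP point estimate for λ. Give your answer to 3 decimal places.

λ̂_MAP = 1.500

ℓ'(λ) = 21/λ − 8 − 4λ. Setting this to zero and multiplying by λ: 4λ² + 8λ − 21 = 0.
λ = (−8 + √(8² + 4·4·21)) / (2·4) = (−8 + √400) / 8 = (−8 + 20)/8 = 3/2.
ℓ''(λ) = −21/λ² − 4 < 0, confirming a maximum.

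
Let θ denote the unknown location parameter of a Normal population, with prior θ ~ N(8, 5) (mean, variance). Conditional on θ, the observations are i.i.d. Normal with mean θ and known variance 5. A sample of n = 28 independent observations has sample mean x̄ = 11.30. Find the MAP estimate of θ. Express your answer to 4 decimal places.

n = 28, x̄ = 11.30.
For a Normal prior and Normal likelihood with known variance, the posterior is Normal; its mode equals its mean, the precision-weighted average.
Prior precision 1/σ₀² = 1/5 = 0.2; data precision n/σ² = 28/5 = 5.6.
θ̂ = (0.2·8 + 5.6·11.3) / (0.2 + 5.6) = 64.88/5.8 = 1622/145 ≈ 11.1862.

θ̂_MAP = 11.1862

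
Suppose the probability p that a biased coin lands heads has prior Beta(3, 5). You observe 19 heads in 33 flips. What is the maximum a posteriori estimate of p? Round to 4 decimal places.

Prior: Beta(3, 5).
Data: 19 successes in 33 trials. The binomial likelihood contributes p^19(1−p)^14, so the posterior is Beta(3+19, 5+14) = Beta(22, 19).
For Beta(a, b) with a, b > 1 the mode is (a−1)/(a+b−2) = 21/39 ≈ 0.5385.

p̂_MAP = 0.5385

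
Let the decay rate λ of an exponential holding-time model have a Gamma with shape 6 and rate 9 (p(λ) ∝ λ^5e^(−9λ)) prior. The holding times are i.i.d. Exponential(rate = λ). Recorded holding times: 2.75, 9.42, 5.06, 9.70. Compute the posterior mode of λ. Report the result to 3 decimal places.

The Exponential(rate=λ) likelihood is ∝ λ^n e^(−λΣtᵢ). Here n = 4 and Σtᵢ = 2.75 + 9.42 + 5.06 + 9.70 = 26.93.
Posterior ∝ λ^5e^(−9λ) · λ^4e^(−26.93λ) = λ^9e^(−35.93λ), i.e. Gamma(10, 35.93).
Mode = (a−1)/b = 9/35.93 ≈ 0.250.

λ̂_MAP = 0.250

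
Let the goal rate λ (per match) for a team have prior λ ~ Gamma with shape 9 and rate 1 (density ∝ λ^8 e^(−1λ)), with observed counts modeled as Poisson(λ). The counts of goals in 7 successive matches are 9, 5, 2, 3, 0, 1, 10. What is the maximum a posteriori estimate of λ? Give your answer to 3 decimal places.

Σxᵢ = 9+5+2+3+0+1+10 = 30, with n = 7.
Posterior ∝ λ^8e^(−1λ) · λ^30e^(−7λ) = λ^38e^(−8λ), i.e. Gamma(shape=39, rate=8).
The mode of a Gamma(a, b) with a ≥ 1 (shape–rate) is (a−1)/b = 38/8 ≈ 4.750.

λ̂_MAP = 4.750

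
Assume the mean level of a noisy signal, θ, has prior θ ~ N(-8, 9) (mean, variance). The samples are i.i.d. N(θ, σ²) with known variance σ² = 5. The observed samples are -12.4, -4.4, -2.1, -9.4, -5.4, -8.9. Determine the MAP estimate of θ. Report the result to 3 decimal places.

θ̂_MAP = -7.176

n = 6; x̄ = ((-12.4) + (-4.4) + (-2.1) + (-9.4) + (-5.4) + (-8.9))/6 = -42.6/6 = -7.1.
For a Normal prior and Normal likelihood with known variance, the posterior is Normal; its mode equals its mean, the precision-weighted average.
Prior precision 1/σ₀² = 1/9; data precision n/σ² = 6/5 = 1.2.
θ̂ = ((1/9)·(-8) + 1.2·(-7.1)) / (1/9 + 1.2) = (-2117/225)/(59/45) = -2117/295 ≈ -7.176.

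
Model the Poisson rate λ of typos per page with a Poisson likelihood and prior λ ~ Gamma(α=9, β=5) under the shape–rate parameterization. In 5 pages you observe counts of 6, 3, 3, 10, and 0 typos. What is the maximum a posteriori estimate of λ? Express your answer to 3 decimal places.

λ̂_MAP = 3.000

Σxᵢ = 6+3+3+10+0 = 22, with n = 5.
Posterior ∝ λ^8e^(−5λ) · λ^22e^(−5λ) = λ^30e^(−10λ), i.e. Gamma(shape=31, rate=10).
The mode of a Gamma(a, b) with a ≥ 1 (shape–rate) is (a−1)/b = 30/10 ≈ 3.000.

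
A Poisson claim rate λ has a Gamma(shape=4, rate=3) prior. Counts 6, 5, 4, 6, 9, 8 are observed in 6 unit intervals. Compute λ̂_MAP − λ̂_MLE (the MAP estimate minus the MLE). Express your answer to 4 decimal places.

Σxᵢ = 38. Posterior is Gamma(42, 9); MAP = (42−1)/9 = 41/9 ≈ 4.55556.
MLE = x̄ = 38/6 ≈ 6.33333.
Difference = 41/9 − 38/6 = -16/9 ≈ -1.7778.

MAP − MLE = -1.7778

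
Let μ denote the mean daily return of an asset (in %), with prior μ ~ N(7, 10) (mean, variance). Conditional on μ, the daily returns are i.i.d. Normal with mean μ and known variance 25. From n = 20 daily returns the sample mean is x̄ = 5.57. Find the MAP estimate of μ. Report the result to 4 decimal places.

μ̂_MAP = 5.7289

n = 20, x̄ = 5.57.
For a Normal prior and Normal likelihood with known variance, the posterior is Normal; its mode equals its mean, the precision-weighted average.
Prior precision 1/σ₀² = 1/10 = 0.1; data precision n/σ² = 20/25 = 0.8.
μ̂ = (0.1·7 + 0.8·5.57) / (0.1 + 0.8) = 5.156/0.9 = 1289/225 ≈ 5.7289.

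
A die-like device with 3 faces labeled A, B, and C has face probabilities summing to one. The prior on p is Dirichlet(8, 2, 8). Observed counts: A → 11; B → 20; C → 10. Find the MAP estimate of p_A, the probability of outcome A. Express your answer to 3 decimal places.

MAP estimate of p_A = 0.321

The posterior is Dirichlet(αᵢ + nᵢ) = Dirichlet(19, 22, 18).
For a Dirichlet(a₁,…,a_K) with all aᵢ > 1, the mode has j-th component (aⱼ − 1)/(Σaᵢ − K).
Here Σaᵢ = 59 and K = 3, so p_A = (19 − 1)/(59 − 3) = 18/56 ≈ 0.321.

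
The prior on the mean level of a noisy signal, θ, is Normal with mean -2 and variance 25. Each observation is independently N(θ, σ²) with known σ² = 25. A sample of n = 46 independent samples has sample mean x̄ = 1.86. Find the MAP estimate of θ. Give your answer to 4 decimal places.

n = 46, x̄ = 1.86.
For a Normal prior and Normal likelihood with known variance, the posterior is Normal; its mode equals its mean, the precision-weighted average.
Prior precision 1/σ₀² = 1/25 = 0.04; data precision n/σ² = 46/25 = 1.84.
θ̂ = (0.04·(-2) + 1.84·1.86) / (0.04 + 1.84) = 3.3424/1.88 = 2089/1175 ≈ 1.7779.

θ̂_MAP = 1.7779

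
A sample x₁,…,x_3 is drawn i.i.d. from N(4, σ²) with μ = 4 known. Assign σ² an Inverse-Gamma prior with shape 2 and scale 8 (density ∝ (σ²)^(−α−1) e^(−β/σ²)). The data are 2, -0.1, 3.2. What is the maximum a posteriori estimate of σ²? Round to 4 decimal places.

σ̂²_MAP = 4.1611

Sum of squared deviations about the known mean: SS = (2−4)² + (-0.1−4)² + (3.2−4)² = 21.45.
The Normal likelihood contributes (σ²)^(−n/2) exp(−SS/(2σ²)), so the posterior is Inverse-Gamma(α + n/2, β + SS/2) = Inverse-Gamma(3.5, 18.725).
The mode of Inverse-Gamma(a, b) is b/(a+1) = 18.725/4.5 ≈ 4.1611.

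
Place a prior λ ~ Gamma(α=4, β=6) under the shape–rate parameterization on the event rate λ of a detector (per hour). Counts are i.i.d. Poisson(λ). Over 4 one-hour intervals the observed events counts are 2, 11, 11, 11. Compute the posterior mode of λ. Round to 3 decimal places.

Σxᵢ = 2+11+11+11 = 35, with n = 4.
Posterior ∝ λ^3e^(−6λ) · λ^35e^(−4λ) = λ^38e^(−10λ), i.e. Gamma(shape=39, rate=10).
The mode of a Gamma(a, b) with a ≥ 1 (shape–rate) is (a−1)/b = 38/10 ≈ 3.800.

λ̂_MAP = 3.800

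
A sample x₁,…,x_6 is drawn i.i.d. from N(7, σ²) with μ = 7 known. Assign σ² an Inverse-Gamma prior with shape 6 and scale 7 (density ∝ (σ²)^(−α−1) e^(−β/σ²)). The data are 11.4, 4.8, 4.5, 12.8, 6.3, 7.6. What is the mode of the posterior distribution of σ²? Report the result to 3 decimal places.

Sum of squared deviations about the known mean: SS = (11.4−7)² + (4.8−7)² + (4.5−7)² + (12.8−7)² + (6.3−7)² + (7.6−7)² = 64.94.
The Normal likelihood contributes (σ²)^(−n/2) exp(−SS/(2σ²)), so the posterior is Inverse-Gamma(α + n/2, β + SS/2) = Inverse-Gamma(9, 39.47).
The mode of Inverse-Gamma(a, b) is b/(a+1) = 39.47/10 ≈ 3.947.

σ̂²_MAP = 3.947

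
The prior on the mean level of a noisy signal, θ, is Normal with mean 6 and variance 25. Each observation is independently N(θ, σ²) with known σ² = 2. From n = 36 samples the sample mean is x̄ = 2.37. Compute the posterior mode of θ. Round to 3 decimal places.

θ̂_MAP = 2.378

n = 36, x̄ = 2.37.
For a Normal prior and Normal likelihood with known variance, the posterior is Normal; its mode equals its mean, the precision-weighted average.
Prior precision 1/σ₀² = 1/25 = 0.04; data precision n/σ² = 36/2 = 18.
θ̂ = (0.04·6 + 18·2.37) / (0.04 + 18) = 42.9/18.04 = 195/82 ≈ 2.378.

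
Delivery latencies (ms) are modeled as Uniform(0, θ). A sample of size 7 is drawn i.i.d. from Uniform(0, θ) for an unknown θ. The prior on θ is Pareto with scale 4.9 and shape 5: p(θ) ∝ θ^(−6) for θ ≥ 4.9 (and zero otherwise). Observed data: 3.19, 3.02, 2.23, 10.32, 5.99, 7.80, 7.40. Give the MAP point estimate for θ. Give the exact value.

θ̂_MAP = 10.32

The Uniform(0, θ) likelihood is θ^(−n) for θ ≥ max(xᵢ), zero otherwise. Here max(xᵢ) = 10.32.
Posterior ∝ θ^(−6) · θ^(−7) = θ^(−13) on θ ≥ max(4.9, 10.32) = 10.32.
This density is strictly decreasing in θ, so the posterior mode lies at the lower boundary of the support.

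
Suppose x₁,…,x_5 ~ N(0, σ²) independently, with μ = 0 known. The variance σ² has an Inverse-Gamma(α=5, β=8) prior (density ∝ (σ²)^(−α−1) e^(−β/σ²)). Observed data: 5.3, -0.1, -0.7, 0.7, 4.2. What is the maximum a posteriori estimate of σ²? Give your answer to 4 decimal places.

σ̂²_MAP = 3.6894

Sum of squared deviations about the known mean: SS = (5.3−0)² + (-0.1−0)² + (-0.7−0)² + (0.7−0)² + (4.2−0)² = 46.72.
The Normal likelihood contributes (σ²)^(−n/2) exp(−SS/(2σ²)), so the posterior is Inverse-Gamma(α + n/2, β + SS/2) = Inverse-Gamma(7.5, 31.36).
The mode of Inverse-Gamma(a, b) is b/(a+1) = 31.36/8.5 ≈ 3.6894.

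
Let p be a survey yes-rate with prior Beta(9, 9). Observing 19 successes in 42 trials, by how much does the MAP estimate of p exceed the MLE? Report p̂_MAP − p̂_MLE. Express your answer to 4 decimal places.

MAP − MLE = 0.0131

Posterior is Beta(28, 32); MAP = (28−1)/(60−2) = 27/58 ≈ 0.46552.
MLE ignores the prior: p̂_MLE = k/n = 19/42 ≈ 0.45238.
Difference = 27/58 − 19/42 = 8/609 ≈ 0.0131.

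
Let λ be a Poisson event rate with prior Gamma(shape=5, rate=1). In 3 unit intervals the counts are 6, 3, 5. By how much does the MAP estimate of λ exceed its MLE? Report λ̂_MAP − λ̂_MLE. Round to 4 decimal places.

MAP − MLE = -0.1667

Σxᵢ = 14. Posterior is Gamma(19, 4); MAP = (19−1)/4 = 18/4 ≈ 4.50000.
MLE = x̄ = 14/3 ≈ 4.66667.
Difference = 18/4 − 14/3 = -1/6 ≈ -0.1667.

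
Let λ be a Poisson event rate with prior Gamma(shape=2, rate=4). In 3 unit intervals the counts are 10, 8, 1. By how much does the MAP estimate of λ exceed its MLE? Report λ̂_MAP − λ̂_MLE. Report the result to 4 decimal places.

MAP − MLE = -3.4762

Σxᵢ = 19. Posterior is Gamma(21, 7); MAP = (21−1)/7 = 20/7 ≈ 2.85714.
MLE = x̄ = 19/3 ≈ 6.33333.
Difference = 20/7 − 19/3 = -73/21 ≈ -3.4762.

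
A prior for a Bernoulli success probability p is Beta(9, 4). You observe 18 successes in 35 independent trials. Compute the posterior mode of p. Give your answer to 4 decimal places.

p̂_MAP = 0.5652

Prior: Beta(9, 4).
Data: 18 successes in 35 trials. The binomial likelihood contributes p^18(1−p)^17, so the posterior is Beta(9+18, 4+17) = Beta(27, 21).
For Beta(a, b) with a, b > 1 the mode is (a−1)/(a+b−2) = 26/46 ≈ 0.5652.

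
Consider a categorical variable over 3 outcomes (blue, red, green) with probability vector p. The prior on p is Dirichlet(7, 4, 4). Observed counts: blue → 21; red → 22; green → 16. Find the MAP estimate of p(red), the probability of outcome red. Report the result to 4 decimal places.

MAP estimate of p(red) = 0.3521

The posterior is Dirichlet(αᵢ + nᵢ) = Dirichlet(28, 26, 20).
For a Dirichlet(a₁,…,a_K) with all aᵢ > 1, the mode has j-th component (aⱼ − 1)/(Σaᵢ − K).
Here Σaᵢ = 74 and K = 3, so p(red) = (26 − 1)/(74 − 3) = 25/71 ≈ 0.3521.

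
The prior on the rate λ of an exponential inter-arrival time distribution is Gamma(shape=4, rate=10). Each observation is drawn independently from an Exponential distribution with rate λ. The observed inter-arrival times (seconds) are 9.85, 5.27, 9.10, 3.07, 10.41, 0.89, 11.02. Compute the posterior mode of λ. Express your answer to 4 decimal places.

The Exponential(rate=λ) likelihood is ∝ λ^n e^(−λΣtᵢ). Here n = 7 and Σtᵢ = 9.85 + 5.27 + 9.10 + 3.07 + 10.41 + 0.89 + 11.02 = 49.61.
Posterior ∝ λ^3e^(−10λ) · λ^7e^(−49.61λ) = λ^10e^(−59.61λ), i.e. Gamma(11, 59.61).
Mode = (a−1)/b = 10/59.61 ≈ 0.1678.

λ̂_MAP = 0.1678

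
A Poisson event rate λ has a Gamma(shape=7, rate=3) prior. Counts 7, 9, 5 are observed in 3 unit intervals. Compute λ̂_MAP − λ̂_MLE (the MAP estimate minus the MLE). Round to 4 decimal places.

Σxᵢ = 21. Posterior is Gamma(28, 6); MAP = (28−1)/6 = 27/6 ≈ 4.50000.
MLE = x̄ = 21/3 ≈ 7.00000.
Difference = 27/6 − 21/3 = -5/2 ≈ -2.5000.

MAP − MLE = -2.5000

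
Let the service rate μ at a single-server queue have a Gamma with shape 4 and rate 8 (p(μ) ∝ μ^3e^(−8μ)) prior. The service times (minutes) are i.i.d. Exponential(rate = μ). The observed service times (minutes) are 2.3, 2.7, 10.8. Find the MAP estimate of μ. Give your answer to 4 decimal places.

μ̂_MAP = 0.2521

The Exponential(rate=μ) likelihood is ∝ μ^n e^(−μΣtᵢ). Here n = 3 and Σtᵢ = 2.3 + 2.7 + 10.8 = 15.8.
Posterior ∝ μ^3e^(−8μ) · μ^3e^(−15.8μ) = μ^6e^(−23.8μ), i.e. Gamma(7, 23.8).
Mode = (a−1)/b = 6/23.8 ≈ 0.2521.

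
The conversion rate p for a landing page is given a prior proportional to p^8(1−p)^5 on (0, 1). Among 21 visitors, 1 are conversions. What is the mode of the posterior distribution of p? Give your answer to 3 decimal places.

p̂_MAP = 0.265

The prior density ∝ p^8(1−p)^5 is the kernel of Beta(9, 6).
Data: 1 success in 21 trials. The binomial likelihood contributes p(1−p)^20, so the posterior is Beta(9+1, 6+20) = Beta(10, 26).
For Beta(a, b) with a, b > 1 the mode is (a−1)/(a+b−2) = 9/34 ≈ 0.265.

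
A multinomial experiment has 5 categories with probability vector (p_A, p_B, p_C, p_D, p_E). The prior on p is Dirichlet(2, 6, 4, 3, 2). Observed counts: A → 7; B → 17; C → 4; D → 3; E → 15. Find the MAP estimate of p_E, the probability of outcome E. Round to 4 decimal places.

MAP estimate of p_E = 0.2759

The posterior is Dirichlet(αᵢ + nᵢ) = Dirichlet(9, 23, 8, 6, 17).
For a Dirichlet(a₁,…,a_K) with all aᵢ > 1, the mode has j-th component (aⱼ − 1)/(Σaᵢ − K).
Here Σaᵢ = 63 and K = 5, so p_E = (17 − 1)/(63 − 5) = 16/58 ≈ 0.2759.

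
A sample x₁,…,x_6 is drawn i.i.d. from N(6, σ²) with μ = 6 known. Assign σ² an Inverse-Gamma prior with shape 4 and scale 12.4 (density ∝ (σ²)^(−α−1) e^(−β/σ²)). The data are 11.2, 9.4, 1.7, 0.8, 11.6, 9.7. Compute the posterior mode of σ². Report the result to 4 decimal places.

σ̂²_MAP = 9.6238

Sum of squared deviations about the known mean: SS = (11.2−6)² + (9.4−6)² + (1.7−6)² + (0.8−6)² + (11.6−6)² + (9.7−6)² = 129.18.
The Normal likelihood contributes (σ²)^(−n/2) exp(−SS/(2σ²)), so the posterior is Inverse-Gamma(α + n/2, β + SS/2) = Inverse-Gamma(7, 76.99).
The mode of Inverse-Gamma(a, b) is b/(a+1) = 76.99/8 ≈ 9.6238.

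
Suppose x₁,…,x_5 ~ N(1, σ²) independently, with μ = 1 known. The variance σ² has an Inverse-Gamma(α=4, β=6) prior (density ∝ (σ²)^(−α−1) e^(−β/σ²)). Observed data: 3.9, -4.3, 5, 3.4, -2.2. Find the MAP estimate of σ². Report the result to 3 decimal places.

Sum of squared deviations about the known mean: SS = (3.9−1)² + (-4.3−1)² + (5−1)² + (3.4−1)² + (-2.2−1)² = 68.5.
The Normal likelihood contributes (σ²)^(−n/2) exp(−SS/(2σ²)), so the posterior is Inverse-Gamma(α + n/2, β + SS/2) = Inverse-Gamma(6.5, 40.25).
The mode of Inverse-Gamma(a, b) is b/(a+1) = 40.25/7.5 ≈ 5.367.

σ̂²_MAP = 5.367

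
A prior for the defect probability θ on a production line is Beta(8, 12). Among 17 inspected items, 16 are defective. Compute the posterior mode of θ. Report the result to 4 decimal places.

θ̂_MAP = 0.6571

Prior: Beta(8, 12).
Data: 16 successes in 17 trials. The binomial likelihood contributes θ^16(1−θ)^1, so the posterior is Beta(8+16, 12+1) = Beta(24, 13).
For Beta(a, b) with a, b > 1 the mode is (a−1)/(a+b−2) = 23/35 ≈ 0.6571.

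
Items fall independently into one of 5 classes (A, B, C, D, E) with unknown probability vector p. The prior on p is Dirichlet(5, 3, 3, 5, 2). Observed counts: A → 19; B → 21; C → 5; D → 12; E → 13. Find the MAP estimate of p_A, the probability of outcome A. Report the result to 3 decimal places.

The posterior is Dirichlet(αᵢ + nᵢ) = Dirichlet(24, 24, 8, 17, 15).
For a Dirichlet(a₁,…,a_K) with all aᵢ > 1, the mode has j-th component (aⱼ − 1)/(Σaᵢ − K).
Here Σaᵢ = 88 and K = 5, so p_A = (24 − 1)/(88 − 5) = 23/83 ≈ 0.277.

MAP estimate of p_A = 0.277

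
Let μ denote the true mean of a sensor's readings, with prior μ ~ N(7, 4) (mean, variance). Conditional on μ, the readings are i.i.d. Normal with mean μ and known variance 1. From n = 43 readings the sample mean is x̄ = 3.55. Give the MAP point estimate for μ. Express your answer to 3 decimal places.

n = 43, x̄ = 3.55.
For a Normal prior and Normal likelihood with known variance, the posterior is Normal; its mode equals its mean, the precision-weighted average.
Prior precision 1/σ₀² = 1/4 = 0.25; data precision n/σ² = 43/1 = 43.
μ̂ = (0.25·7 + 43·3.55) / (0.25 + 43) = 154.4/43.25 = 3088/865 ≈ 3.570.

μ̂_MAP = 3.570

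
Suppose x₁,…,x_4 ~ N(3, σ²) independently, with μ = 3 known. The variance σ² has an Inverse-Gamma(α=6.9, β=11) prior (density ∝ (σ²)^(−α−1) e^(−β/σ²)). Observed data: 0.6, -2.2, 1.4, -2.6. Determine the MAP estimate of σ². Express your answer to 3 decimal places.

σ̂²_MAP = 4.481

Sum of squared deviations about the known mean: SS = (0.6−3)² + (-2.2−3)² + (1.4−3)² + (-2.6−3)² = 66.72.
The Normal likelihood contributes (σ²)^(−n/2) exp(−SS/(2σ²)), so the posterior is Inverse-Gamma(α + n/2, β + SS/2) = Inverse-Gamma(8.9, 44.36).
The mode of Inverse-Gamma(a, b) is b/(a+1) = 44.36/9.9 ≈ 4.481.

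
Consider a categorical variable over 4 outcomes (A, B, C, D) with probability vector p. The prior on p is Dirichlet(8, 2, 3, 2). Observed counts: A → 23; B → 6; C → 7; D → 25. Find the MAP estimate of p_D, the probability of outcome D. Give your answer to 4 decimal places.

The posterior is Dirichlet(αᵢ + nᵢ) = Dirichlet(31, 8, 10, 27).
For a Dirichlet(a₁,…,a_K) with all aᵢ > 1, the mode has j-th component (aⱼ − 1)/(Σaᵢ − K).
Here Σaᵢ = 76 and K = 4, so p_D = (27 − 1)/(76 − 4) = 26/72 ≈ 0.3611.

MAP estimate of p_D = 0.3611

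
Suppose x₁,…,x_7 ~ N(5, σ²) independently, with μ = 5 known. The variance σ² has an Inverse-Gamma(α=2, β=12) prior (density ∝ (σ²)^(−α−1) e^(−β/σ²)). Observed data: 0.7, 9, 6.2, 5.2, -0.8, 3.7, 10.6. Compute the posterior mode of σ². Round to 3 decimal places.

σ̂²_MAP = 9.743

Sum of squared deviations about the known mean: SS = (0.7−5)² + (9−5)² + (6.2−5)² + (5.2−5)² + (-0.8−5)² + (3.7−5)² + (10.6−5)² = 102.66.
The Normal likelihood contributes (σ²)^(−n/2) exp(−SS/(2σ²)), so the posterior is Inverse-Gamma(α + n/2, β + SS/2) = Inverse-Gamma(5.5, 63.33).
The mode of Inverse-Gamma(a, b) is b/(a+1) = 63.33/6.5 ≈ 9.743.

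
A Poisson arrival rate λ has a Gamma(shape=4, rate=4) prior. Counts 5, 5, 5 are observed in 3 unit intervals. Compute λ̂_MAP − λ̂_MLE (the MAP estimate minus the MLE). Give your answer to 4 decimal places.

Σxᵢ = 15. Posterior is Gamma(19, 7); MAP = (19−1)/7 = 18/7 ≈ 2.57143.
MLE = x̄ = 15/3 ≈ 5.00000.
Difference = 18/7 − 15/3 = -17/7 ≈ -2.4286.

MAP − MLE = -2.4286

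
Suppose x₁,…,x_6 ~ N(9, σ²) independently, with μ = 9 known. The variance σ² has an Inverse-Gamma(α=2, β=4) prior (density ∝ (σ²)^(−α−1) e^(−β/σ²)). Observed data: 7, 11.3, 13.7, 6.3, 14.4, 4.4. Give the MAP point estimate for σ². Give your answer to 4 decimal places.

σ̂²_MAP = 8.0825

Sum of squared deviations about the known mean: SS = (7−9)² + (11.3−9)² + (13.7−9)² + (6.3−9)² + (14.4−9)² + (4.4−9)² = 88.99.
The Normal likelihood contributes (σ²)^(−n/2) exp(−SS/(2σ²)), so the posterior is Inverse-Gamma(α + n/2, β + SS/2) = Inverse-Gamma(5, 48.495).
The mode of Inverse-Gamma(a, b) is b/(a+1) = 48.495/6 ≈ 8.0825.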